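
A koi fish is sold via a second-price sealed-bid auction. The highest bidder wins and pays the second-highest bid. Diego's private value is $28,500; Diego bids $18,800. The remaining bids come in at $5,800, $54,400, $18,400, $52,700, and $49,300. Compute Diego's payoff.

Highest competing bid: $54,400.
Diego's bid $18,800 is not the highest, so Diego loses, pays nothing, and earns zero payoff.

Diego's payoff: $0.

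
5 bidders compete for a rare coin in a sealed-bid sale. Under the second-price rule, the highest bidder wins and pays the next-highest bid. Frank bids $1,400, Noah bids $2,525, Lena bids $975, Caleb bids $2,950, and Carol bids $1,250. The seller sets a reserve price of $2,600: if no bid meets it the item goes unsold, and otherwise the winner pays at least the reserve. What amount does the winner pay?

$2,600

Ranking the bids: Caleb $2,950, then Noah $2,525, then Frank $1,400, then Carol $1,250, then Lena $975.
Caleb has the highest bid, so Caleb wins.
The second-highest bid is $2,525, but the reserve $2,600 is higher, so the price is the reserve.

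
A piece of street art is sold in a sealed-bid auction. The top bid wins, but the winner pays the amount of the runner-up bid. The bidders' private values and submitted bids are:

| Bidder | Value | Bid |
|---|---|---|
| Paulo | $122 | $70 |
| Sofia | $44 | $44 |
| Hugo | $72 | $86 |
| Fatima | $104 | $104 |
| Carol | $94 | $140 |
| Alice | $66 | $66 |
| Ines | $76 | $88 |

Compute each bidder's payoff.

Ordered from highest: Carol $140, then Fatima $104, then Ines $88, then Hugo $86, then Paulo $70, then Alice $66, then Sofia $44.
Carol has the top bid and wins; the price is the second-highest bid, $104.
Carol's payoff = $94 − $104 = -$10. All other bidders lose, so their payoff is 0.

Paulo $0, Sofia $0, Hugo $0, Fatima $0, Carol -$10, Alice $0, Ines $0.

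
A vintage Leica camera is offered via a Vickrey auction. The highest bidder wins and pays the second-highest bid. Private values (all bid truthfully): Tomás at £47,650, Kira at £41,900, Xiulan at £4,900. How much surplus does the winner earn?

Surplus = £5,750.

Bids in descending order: Tomás £47,650; Kira £41,900; Xiulan £4,900.
Tomás wins with the top bid and pays the second-highest, £41,900.
Surplus = £47,650 − £41,900 = £5,750.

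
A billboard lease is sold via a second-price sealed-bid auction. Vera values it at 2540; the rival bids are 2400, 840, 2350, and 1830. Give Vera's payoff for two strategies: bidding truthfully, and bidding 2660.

The highest competing bid is 2400.
Bidding truthfully at 2540: Vera has the top bid, wins, and pays the second-highest bid 2400. Payoff = 2540 − 2400 = 140.
Bidding 2660: Vera has the top bid, wins, and pays the second-highest bid 2400. Payoff = 2540 − 2400 = 140.
The bid only affects whether you win, not the price — here both bids land on the same side of the top rival bid, so the deviation is payoff-neutral.

Truthful: 140; alternative: 140.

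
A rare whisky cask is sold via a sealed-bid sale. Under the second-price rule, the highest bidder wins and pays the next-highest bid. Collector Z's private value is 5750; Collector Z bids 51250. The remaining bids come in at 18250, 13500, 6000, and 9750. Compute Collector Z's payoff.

Highest competing bid: 18250.
Collector Z's bid 51250 is the highest overall, so Collector Z wins and pays the second-highest bid, 18250.
Payoff = value − price = 5750 − 18250 = -12500.
Overbidding won the item at a price above value — truthful bidding would have avoided this loss.

-12500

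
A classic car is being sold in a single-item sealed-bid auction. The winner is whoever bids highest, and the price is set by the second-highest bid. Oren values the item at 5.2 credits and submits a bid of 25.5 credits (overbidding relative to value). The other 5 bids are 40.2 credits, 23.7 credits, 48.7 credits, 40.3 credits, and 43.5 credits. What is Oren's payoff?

Highest competing bid: 48.7 credits.
Oren's bid 25.5 credits is not the highest, so Oren loses, pays nothing, and earns zero payoff.

0.0 credits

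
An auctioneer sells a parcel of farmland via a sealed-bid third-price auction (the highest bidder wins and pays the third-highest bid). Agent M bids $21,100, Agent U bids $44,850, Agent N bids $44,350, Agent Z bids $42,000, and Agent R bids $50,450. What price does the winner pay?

The winner pays $44,350.

Bids in descending order: Agent R $50,450 > Agent U $44,850 > Agent N $44,350 > Agent Z $42,000 > Agent M $21,100.
Agent R is the highest bidder, so Agent R wins.
Under the third-price rule, the price is the third-highest bid: $44,350.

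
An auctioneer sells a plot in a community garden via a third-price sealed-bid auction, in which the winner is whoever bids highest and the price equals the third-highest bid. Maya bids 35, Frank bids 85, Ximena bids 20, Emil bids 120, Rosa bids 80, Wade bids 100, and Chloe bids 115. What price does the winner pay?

Ranking the bids: Emil 120 > Chloe 115 > Wade 100 > Frank 85 > Rosa 80 > Maya 35 > Ximena 20.
Emil is the highest bidder, so Emil wins.
Under the third-price rule, the price is the third-highest bid: 100.

Price paid: 100.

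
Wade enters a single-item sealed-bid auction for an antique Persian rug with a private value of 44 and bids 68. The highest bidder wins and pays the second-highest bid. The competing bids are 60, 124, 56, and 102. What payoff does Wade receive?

Highest competing bid: 124.
Wade's bid 68 is not the highest, so Wade loses, pays nothing, and earns zero payoff.

Payoff = 0.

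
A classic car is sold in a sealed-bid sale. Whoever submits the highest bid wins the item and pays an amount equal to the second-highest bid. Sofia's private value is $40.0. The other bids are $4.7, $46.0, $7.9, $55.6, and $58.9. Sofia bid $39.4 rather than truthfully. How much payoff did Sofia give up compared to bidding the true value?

The highest competing bid is $58.9.
Bidding truthfully at $40.0: the top bid is $58.9 (a rival), so Sofia loses. Payoff = $0.0.
Bidding $39.4: the top bid is $58.9 (a rival), so Sofia loses. Payoff = $0.0.
Regret = truthful payoff − actual payoff = $0.0 − $0.0 = $0.0.

Payoff forgone: $0.0.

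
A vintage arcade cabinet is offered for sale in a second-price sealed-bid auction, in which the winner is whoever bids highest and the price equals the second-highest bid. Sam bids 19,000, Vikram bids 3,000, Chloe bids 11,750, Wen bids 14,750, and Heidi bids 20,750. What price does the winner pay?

Ranking the bids: Heidi 20,750; Sam 19,000; Wen 14,750; Chloe 11,750; Vikram 3,000.
Heidi is the highest bidder, so Heidi wins.
Under the second-price rule, the price is the second-highest bid: 19,000.

19,000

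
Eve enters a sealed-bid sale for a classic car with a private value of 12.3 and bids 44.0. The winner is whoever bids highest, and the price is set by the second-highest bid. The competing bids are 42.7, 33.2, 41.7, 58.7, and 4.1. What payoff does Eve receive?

Highest competing bid: 58.7.
Eve's bid 44.0 is not the highest, so Eve loses, pays nothing, and earns zero payoff.

Eve's payoff: 0.0.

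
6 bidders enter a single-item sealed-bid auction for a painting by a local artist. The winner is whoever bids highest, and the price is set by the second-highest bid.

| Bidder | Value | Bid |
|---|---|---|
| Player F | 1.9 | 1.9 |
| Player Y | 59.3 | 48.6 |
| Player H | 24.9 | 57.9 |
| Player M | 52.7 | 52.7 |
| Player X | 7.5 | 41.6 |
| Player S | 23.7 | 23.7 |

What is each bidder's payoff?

Ranking the bids: Player H 57.9; Player M 52.7; Player Y 48.6; Player X 41.6; Player S 23.7; Player F 1.9.
Player H has the top bid and wins; the price is the second-highest bid, 52.7.
Player H's payoff = 24.9 − 52.7 = -27.8. All other bidders lose, so their payoff is 0.

Payoffs: Player F 0.0, Player Y 0.0, Player H -27.8, Player M 0.0, Player X 0.0, Player S 0.0.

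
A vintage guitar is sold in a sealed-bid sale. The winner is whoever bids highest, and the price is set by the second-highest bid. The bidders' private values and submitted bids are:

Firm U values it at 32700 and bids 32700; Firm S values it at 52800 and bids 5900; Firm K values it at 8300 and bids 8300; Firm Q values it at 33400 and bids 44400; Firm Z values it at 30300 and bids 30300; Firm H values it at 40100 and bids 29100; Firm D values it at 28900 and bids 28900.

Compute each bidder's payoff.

Firm U 0, Firm S 0, Firm K 0, Firm Q 700, Firm Z 0, Firm H 0, Firm D 0.

Ranking the bids: Firm Q 44400, then Firm U 32700, then Firm Z 30300, then Firm H 29100, then Firm D 28900, then Firm K 8300, then Firm S 5900.
Firm Q has the top bid and wins; the price is the second-highest bid, 32700.
Firm Q's payoff = 33400 − 32700 = 700. All other bidders lose, so their payoff is 0.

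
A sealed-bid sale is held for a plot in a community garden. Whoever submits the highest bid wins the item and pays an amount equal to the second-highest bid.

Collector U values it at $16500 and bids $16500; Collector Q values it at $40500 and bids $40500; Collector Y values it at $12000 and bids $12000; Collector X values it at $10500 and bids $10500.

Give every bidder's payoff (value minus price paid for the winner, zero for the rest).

Sorted high to low: Collector Q $40500 > Collector U $16500 > Collector Y $12000 > Collector X $10500.
Collector Q has the top bid and wins; the price is the second-highest bid, $16500.
Collector Q's payoff = $40500 − $16500 = $24000. All other bidders lose, so their payoff is 0.

Payoffs: Collector U $0, Collector Q $24000, Collector Y $0, Collector X $0.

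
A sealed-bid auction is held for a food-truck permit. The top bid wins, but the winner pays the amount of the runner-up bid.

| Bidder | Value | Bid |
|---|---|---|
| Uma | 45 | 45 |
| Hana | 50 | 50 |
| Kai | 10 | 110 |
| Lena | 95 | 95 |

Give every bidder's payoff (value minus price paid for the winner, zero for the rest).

Bids in descending order: Kai 110 > Lena 95 > Hana 50 > Uma 45.
Kai has the top bid and wins; the price is the second-highest bid, 95.
Kai's payoff = 10 − 95 = -85. All other bidders lose, so their payoff is 0.

Payoffs: Uma 0, Hana 0, Kai -85, Lena 0.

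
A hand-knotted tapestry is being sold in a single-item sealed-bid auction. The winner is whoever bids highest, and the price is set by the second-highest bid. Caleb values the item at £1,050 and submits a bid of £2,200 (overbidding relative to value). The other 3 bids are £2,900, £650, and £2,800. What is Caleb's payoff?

Highest competing bid: £2,900.
Caleb's bid £2,200 is not the highest, so Caleb loses, pays nothing, and earns zero payoff.

Payoff = £0.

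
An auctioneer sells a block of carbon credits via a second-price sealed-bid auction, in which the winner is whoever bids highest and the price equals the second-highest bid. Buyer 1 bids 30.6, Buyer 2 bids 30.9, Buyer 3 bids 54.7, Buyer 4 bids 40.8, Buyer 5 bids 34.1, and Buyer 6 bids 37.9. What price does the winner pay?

Price paid: 40.8.

Sorted high to low: Buyer 3 54.7 > Buyer 4 40.8 > Buyer 6 37.9 > Buyer 5 34.1 > Buyer 2 30.9 > Buyer 1 30.6.
Buyer 3 is the highest bidder, so Buyer 3 wins.
Under the second-price rule, the price is the second-highest bid: 40.8.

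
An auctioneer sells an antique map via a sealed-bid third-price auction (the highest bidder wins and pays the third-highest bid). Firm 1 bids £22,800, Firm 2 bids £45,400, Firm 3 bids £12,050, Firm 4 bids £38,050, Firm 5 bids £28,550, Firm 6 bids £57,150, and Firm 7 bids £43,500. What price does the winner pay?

£43,500

Ranking the bids: Firm 6 £57,150, then Firm 2 £45,400, then Firm 7 £43,500, then Firm 4 £38,050, then Firm 5 £28,550, then Firm 1 £22,800, then Firm 3 £12,050.
Firm 6 is the highest bidder, so Firm 6 wins.
Under the third-price rule, the price is the third-highest bid: £43,500.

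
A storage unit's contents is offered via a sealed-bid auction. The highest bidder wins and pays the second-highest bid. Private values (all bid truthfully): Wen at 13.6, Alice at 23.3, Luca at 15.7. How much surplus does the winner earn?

7.6

Bids in descending order: Alice 23.3 > Luca 15.7 > Wen 13.6.
Alice wins with the top bid and pays the second-highest, 15.7.
Surplus = 23.3 − 15.7 = 7.6.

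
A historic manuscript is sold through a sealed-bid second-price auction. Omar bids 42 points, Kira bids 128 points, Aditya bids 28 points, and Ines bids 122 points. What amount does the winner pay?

The winner pays 122 points.

Ranking the bids: Kira 128 points > Ines 122 points > Omar 42 points > Aditya 28 points.
Kira has the highest bid, so Kira wins.
The second-highest bid is 122 points, so that is what Kira pays.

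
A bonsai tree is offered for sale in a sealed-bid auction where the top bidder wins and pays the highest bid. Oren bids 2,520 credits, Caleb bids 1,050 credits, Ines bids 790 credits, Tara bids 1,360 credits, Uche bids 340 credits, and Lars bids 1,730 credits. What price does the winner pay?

Ranking the bids: Oren 2,520 credits; Lars 1,730 credits; Tara 1,360 credits; Caleb 1,050 credits; Ines 790 credits; Uche 340 credits.
Oren is the highest bidder, so Oren wins.
Under the first-price rule, the price is the highest bid: 2,520 credits.

The winner pays 2,520 credits.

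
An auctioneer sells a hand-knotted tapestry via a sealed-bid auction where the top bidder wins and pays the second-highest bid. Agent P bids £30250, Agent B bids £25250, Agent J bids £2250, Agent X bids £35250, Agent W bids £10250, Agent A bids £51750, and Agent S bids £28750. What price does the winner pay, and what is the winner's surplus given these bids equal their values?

Sorted high to low: Agent A £51750 > Agent X £35250 > Agent P £30250 > Agent S £28750 > Agent B £25250 > Agent W £10250 > Agent J £2250.
Agent A is the highest bidder, so Agent A wins.
Under the second-price rule, the price is the second-highest bid: £35250.
Surplus = £51750 − £35250 = £16500.

The winner pays £35250 for a surplus of £16500.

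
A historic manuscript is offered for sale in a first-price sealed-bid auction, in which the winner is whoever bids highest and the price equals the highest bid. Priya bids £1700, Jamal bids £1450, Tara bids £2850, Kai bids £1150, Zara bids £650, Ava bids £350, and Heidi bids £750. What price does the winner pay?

Price paid: £2850.

Ranking the bids: Tara £2850, then Priya £1700, then Jamal £1450, then Kai £1150, then Heidi £750, then Zara £650, then Ava £350.
Tara is the highest bidder, so Tara wins.
Under the first-price rule, the price is the highest bid: £2850.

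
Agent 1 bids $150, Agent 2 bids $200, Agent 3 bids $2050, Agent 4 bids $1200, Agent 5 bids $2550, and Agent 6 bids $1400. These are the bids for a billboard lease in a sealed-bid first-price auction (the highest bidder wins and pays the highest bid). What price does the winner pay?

Sorted high to low: Agent 5 $2550; Agent 3 $2050; Agent 6 $1400; Agent 4 $1200; Agent 2 $200; Agent 1 $150.
Agent 5 is the highest bidder, so Agent 5 wins.
Under the first-price rule, the price is the highest bid: $2550.

$2550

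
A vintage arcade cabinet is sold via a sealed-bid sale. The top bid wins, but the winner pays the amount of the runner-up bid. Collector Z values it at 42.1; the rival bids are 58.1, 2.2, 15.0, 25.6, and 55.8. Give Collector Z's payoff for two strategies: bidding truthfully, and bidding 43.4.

(a) 0.0  (b) 0.0

The highest competing bid is 58.1.
Bidding truthfully at 42.1: the top bid is 58.1 (a rival), so Collector Z loses. Payoff = 0.0.
Bidding 43.4: the top bid is 58.1 (a rival), so Collector Z loses. Payoff = 0.0.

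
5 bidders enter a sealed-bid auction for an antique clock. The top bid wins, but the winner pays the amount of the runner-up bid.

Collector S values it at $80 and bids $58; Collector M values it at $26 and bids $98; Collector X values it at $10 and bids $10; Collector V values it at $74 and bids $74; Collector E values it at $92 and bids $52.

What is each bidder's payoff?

Collector S $0, Collector M -$48, Collector X $0, Collector V $0, Collector E $0.

Ordered from highest: Collector M $98 > Collector V $74 > Collector S $58 > Collector E $52 > Collector X $10.
Collector M has the top bid and wins; the price is the second-highest bid, $74.
Collector M's payoff = $26 − $74 = -$48. All other bidders lose, so their payoff is 0.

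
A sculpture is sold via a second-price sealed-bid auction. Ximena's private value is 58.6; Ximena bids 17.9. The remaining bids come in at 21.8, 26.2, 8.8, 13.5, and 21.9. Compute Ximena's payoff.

Highest competing bid: 26.2.
Ximena's bid 17.9 is not the highest, so Ximena loses, pays nothing, and earns zero payoff.

0.0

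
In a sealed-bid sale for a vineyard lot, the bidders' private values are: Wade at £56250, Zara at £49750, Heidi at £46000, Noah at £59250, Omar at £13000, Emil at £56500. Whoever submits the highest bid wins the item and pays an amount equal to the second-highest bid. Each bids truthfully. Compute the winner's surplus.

Winner's surplus: £2750.

Sorted high to low: Noah £59250; Emil £56500; Wade £56250; Zara £49750; Heidi £46000; Omar £13000.
Noah wins with the top bid and pays the second-highest, £56500.
Surplus = £59250 − £56500 = £2750.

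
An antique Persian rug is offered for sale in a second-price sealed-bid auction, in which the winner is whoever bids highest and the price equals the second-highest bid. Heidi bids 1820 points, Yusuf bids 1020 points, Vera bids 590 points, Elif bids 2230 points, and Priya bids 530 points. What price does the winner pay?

1820 points

Ordered from highest: Elif 2230 points; Heidi 1820 points; Yusuf 1020 points; Vera 590 points; Priya 530 points.
Elif is the highest bidder, so Elif wins.
Under the second-price rule, the price is the second-highest bid: 1820 points.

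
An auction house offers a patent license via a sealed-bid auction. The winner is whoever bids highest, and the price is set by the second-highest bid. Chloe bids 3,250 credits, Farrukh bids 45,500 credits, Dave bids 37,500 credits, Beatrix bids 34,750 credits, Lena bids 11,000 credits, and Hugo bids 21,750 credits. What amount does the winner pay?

Sorted high to low: Farrukh 45,500 credits, then Dave 37,500 credits, then Beatrix 34,750 credits, then Hugo 21,750 credits, then Lena 11,000 credits, then Chloe 3,250 credits.
Farrukh has the highest bid, so Farrukh wins.
The second-highest bid is 37,500 credits, so that is what Farrukh pays.

37,500 credits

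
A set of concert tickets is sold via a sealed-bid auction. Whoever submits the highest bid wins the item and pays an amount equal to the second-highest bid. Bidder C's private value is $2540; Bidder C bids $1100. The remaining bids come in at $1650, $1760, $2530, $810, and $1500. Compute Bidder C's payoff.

Highest competing bid: $2530.
Bidder C's bid $1100 is not the highest, so Bidder C loses, pays nothing, and earns zero payoff.

Bidder C's payoff: $0.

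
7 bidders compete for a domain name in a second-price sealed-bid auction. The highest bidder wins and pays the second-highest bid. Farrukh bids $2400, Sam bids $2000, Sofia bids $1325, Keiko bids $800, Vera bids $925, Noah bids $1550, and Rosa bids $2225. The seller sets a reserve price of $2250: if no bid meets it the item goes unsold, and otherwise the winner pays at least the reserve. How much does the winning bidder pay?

Sorted high to low: Farrukh $2400; Rosa $2225; Sam $2000; Noah $1550; Sofia $1325; Vera $925; Keiko $800.
Farrukh has the highest bid, so Farrukh wins.
The second-highest bid is $2225, but the reserve $2250 is higher, so the price is the reserve.

$2250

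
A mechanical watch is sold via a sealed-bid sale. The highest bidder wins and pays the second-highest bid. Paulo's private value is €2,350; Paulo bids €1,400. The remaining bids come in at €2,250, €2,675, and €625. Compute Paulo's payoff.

€0

Highest competing bid: €2,675.
Paulo's bid €1,400 is not the highest, so Paulo loses, pays nothing, and earns zero payoff.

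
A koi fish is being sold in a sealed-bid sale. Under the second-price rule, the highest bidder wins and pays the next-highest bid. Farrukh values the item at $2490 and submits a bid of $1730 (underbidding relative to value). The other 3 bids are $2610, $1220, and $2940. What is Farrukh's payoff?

$0

Highest competing bid: $2940.
Farrukh's bid $1730 is not the highest, so Farrukh loses, pays nothing, and earns zero payoff.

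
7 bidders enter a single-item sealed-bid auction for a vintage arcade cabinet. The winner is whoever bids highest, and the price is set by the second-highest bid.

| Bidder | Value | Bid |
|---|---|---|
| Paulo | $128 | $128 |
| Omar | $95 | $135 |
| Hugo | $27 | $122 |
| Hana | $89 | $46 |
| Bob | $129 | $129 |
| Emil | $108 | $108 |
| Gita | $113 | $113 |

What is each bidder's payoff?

Ranking the bids: Omar $135 > Bob $129 > Paulo $128 > Hugo $122 > Gita $113 > Emil $108 > Hana $46.
Omar has the top bid and wins; the price is the second-highest bid, $129.
Omar's payoff = $95 − $129 = -$34. All other bidders lose, so their payoff is 0.

Payoffs: Paulo $0, Omar -$34, Hugo $0, Hana $0, Bob $0, Emil $0, Gita $0.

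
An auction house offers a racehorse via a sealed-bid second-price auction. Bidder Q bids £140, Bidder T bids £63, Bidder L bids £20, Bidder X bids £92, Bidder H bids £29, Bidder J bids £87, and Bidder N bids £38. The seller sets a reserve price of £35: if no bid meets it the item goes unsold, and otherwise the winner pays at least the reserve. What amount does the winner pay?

Bids in descending order: Bidder Q £140; Bidder X £92; Bidder J £87; Bidder T £63; Bidder N £38; Bidder H £29; Bidder L £20.
Bidder Q has the highest bid, so Bidder Q wins.
The second-highest bid is £92, which exceeds the reserve, so that sets the price.

Price paid: £92.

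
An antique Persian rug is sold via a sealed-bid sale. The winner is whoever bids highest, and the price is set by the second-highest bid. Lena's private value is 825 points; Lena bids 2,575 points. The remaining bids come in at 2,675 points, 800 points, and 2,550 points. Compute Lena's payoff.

Payoff = 0 points.

Highest competing bid: 2,675 points.
Lena's bid 2,575 points is not the highest, so Lena loses, pays nothing, and earns zero payoff.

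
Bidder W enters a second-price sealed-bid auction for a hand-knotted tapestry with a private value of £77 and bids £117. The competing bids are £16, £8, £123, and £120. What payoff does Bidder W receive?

Highest competing bid: £123.
Bidder W's bid £117 is not the highest, so Bidder W loses, pays nothing, and earns zero payoff.

Payoff = £0.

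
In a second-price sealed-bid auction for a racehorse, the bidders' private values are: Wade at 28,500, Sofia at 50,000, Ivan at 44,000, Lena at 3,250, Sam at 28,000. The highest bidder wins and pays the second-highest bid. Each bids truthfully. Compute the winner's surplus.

Ordered from highest: Sofia 50,000 > Ivan 44,000 > Wade 28,500 > Sam 28,000 > Lena 3,250.
Sofia wins with the top bid and pays the second-highest, 44,000.
Surplus = 50,000 − 44,000 = 6,000.

6,000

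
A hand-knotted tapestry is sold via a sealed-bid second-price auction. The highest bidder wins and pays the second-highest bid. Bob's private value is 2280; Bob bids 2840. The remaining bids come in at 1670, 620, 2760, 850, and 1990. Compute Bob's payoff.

-480

Highest competing bid: 2760.
Bob's bid 2840 is the highest overall, so Bob wins and pays the second-highest bid, 2760.
Payoff = value − price = 2280 − 2760 = -480.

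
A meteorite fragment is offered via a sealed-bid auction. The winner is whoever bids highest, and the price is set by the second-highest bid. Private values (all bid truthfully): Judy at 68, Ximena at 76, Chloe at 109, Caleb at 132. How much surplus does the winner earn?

Winner's surplus: 23.

Ranking the bids: Caleb 132, then Chloe 109, then Ximena 76, then Judy 68.
Caleb wins with the top bid and pays the second-highest, 109.
Surplus = 132 − 109 = 23.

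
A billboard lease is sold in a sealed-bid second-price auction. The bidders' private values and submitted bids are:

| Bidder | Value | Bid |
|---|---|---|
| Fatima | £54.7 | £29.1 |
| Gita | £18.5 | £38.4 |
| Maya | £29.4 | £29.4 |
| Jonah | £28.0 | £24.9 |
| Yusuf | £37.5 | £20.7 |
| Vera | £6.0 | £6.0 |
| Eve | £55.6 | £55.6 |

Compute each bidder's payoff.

Ranking the bids: Eve £55.6, then Gita £38.4, then Maya £29.4, then Fatima £29.1, then Jonah £24.9, then Yusuf £20.7, then Vera £6.0.
Eve has the top bid and wins; the price is the second-highest bid, £38.4.
Eve's payoff = £55.6 − £38.4 = £17.2. All other bidders lose, so their payoff is 0.

Fatima £0.0, Gita £0.0, Maya £0.0, Jonah £0.0, Yusuf £0.0, Vera £0.0, Eve £17.2.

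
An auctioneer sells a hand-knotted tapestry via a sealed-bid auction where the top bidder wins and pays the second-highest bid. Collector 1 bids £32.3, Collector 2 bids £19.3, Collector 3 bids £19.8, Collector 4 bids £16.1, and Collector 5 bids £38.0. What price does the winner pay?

Bids in descending order: Collector 5 £38.0 > Collector 1 £32.3 > Collector 3 £19.8 > Collector 2 £19.3 > Collector 4 £16.1.
Collector 5 is the highest bidder, so Collector 5 wins.
Under the second-price rule, the price is the second-highest bid: £32.3.

£32.3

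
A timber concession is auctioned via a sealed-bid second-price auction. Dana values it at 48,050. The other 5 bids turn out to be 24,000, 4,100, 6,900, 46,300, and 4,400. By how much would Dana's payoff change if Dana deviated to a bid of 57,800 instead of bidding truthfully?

0

The highest competing bid is 46,300.
Bidding truthfully at 48,050: Dana has the top bid, wins, and pays the second-highest bid 46,300. Payoff = 48,050 − 46,300 = 1,750.
Bidding 57,800: Dana has the top bid, wins, and pays the second-highest bid 46,300. Payoff = 48,050 − 46,300 = 1,750.
Change = 1,750 − 1,750 = 0.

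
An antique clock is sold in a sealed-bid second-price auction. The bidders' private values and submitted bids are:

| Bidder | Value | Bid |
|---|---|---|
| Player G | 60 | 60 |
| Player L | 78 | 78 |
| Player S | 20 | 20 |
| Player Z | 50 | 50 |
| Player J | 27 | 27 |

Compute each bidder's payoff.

Ordered from highest: Player L 78; Player G 60; Player Z 50; Player J 27; Player S 20.
Player L has the top bid and wins; the price is the second-highest bid, 60.
Player L's payoff = 78 − 60 = 18. All other bidders lose, so their payoff is 0.

Player G 0, Player L 18, Player S 0, Player Z 0, Player J 0.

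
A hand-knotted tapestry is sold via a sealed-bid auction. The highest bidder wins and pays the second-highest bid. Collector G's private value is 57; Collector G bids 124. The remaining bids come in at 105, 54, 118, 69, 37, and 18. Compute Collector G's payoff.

Payoff = -61.

Highest competing bid: 118.
Collector G's bid 124 is the highest overall, so Collector G wins and pays the second-highest bid, 118.
Payoff = value − price = 57 − 118 = -61.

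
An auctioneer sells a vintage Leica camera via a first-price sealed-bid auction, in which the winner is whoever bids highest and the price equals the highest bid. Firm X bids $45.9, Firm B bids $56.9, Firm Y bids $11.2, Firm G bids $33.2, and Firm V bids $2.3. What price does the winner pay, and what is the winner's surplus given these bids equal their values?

Price $56.9; surplus $0.0.

Ordered from highest: Firm B $56.9; Firm X $45.9; Firm G $33.2; Firm Y $11.2; Firm V $2.3.
Firm B is the highest bidder, so Firm B wins.
Under the first-price rule, the price is the highest bid: $56.9.
Surplus = $56.9 − $56.9 = $0.0.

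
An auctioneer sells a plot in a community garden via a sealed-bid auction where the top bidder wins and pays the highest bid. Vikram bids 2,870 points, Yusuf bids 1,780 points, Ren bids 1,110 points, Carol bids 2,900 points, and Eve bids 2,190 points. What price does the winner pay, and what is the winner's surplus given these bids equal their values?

The winner pays 2,900 points for a surplus of 0 points.

Sorted high to low: Carol 2,900 points; Vikram 2,870 points; Eve 2,190 points; Yusuf 1,780 points; Ren 1,110 points.
Carol is the highest bidder, so Carol wins.
Under the first-price rule, the price is the highest bid: 2,900 points.
Surplus = 2,900 points − 2,900 points = 0 points.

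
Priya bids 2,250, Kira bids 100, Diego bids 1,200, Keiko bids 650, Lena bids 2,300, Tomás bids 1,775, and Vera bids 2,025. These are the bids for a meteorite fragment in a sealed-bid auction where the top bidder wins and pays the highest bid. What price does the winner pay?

Ranking the bids: Lena 2,300, then Priya 2,250, then Vera 2,025, then Tomás 1,775, then Diego 1,200, then Keiko 650, then Kira 100.
Lena is the highest bidder, so Lena wins.
Under the first-price rule, the price is the highest bid: 2,300.

Price paid: 2,300.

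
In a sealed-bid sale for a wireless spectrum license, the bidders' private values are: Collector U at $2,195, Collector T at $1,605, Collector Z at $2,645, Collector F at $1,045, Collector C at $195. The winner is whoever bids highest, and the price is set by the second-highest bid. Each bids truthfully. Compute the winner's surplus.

$450

Ordered from highest: Collector Z $2,645, then Collector U $2,195, then Collector T $1,605, then Collector F $1,045, then Collector C $195.
Collector Z wins with the top bid and pays the second-highest, $2,195.
Surplus = $2,645 − $2,195 = $450.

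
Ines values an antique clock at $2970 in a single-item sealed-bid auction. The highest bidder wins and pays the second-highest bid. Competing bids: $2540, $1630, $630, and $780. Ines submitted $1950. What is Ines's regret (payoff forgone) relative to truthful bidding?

$430

The highest competing bid is $2540.
Bidding truthfully at $2970: Ines has the top bid, wins, and pays the second-highest bid $2540. Payoff = $2970 − $2540 = $430.
Bidding $1950: the top bid is $2540 (a rival), so Ines loses. Payoff = $0.
Regret = truthful payoff − actual payoff = $430 − $0 = $430.
This is the dominant-strategy logic: truthful bidding weakly beats any alternative.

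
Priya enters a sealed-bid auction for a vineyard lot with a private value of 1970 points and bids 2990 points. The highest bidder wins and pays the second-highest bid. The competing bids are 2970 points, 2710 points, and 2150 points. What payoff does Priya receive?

-1000 points

Highest competing bid: 2970 points.
Priya's bid 2990 points is the highest overall, so Priya wins and pays the second-highest bid, 2970 points.
Payoff = value − price = 1970 points − 2970 points = -1000 points.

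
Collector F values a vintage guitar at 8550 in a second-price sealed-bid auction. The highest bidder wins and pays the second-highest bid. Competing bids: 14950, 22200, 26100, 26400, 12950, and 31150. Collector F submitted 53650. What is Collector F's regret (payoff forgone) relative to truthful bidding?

Regret: 22600.

The highest competing bid is 31150.
Bidding truthfully at 8550: the top bid is 31150 (a rival), so Collector F loses. Payoff = 0.
Bidding 53650: Collector F has the top bid, wins, and pays the second-highest bid 31150. Payoff = 8550 − 31150 = -22600.
Regret = truthful payoff − actual payoff = 0 − -22600 = 22600.
This is the dominant-strategy logic: truthful bidding weakly beats any alternative.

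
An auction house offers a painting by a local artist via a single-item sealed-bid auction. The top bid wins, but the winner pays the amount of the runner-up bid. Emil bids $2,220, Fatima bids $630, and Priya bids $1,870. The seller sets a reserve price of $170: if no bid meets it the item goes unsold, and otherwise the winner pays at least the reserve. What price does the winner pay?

$1,870

Sorted high to low: Emil $2,220 > Priya $1,870 > Fatima $630.
Emil has the highest bid, so Emil wins.
The second-highest bid is $1,870, which exceeds the reserve, so that sets the price.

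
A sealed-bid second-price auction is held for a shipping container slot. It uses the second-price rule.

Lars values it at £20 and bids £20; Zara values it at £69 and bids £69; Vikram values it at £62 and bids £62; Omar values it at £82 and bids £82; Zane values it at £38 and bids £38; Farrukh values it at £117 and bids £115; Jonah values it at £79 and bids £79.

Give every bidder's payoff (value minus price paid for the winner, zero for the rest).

Lars £0, Zara £0, Vikram £0, Omar £0, Zane £0, Farrukh £35, Jonah £0.

Bids in descending order: Farrukh £115, then Omar £82, then Jonah £79, then Zara £69, then Vikram £62, then Zane £38, then Lars £20.
Farrukh has the top bid and wins; the price is the second-highest bid, £82.
Farrukh's payoff = £117 − £82 = £35. All other bidders lose, so their payoff is 0.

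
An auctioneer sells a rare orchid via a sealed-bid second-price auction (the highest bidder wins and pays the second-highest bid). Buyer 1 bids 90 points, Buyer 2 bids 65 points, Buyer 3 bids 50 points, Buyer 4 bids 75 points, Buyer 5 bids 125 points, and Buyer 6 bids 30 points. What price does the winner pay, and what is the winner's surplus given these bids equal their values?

Price 90 points; surplus 35 points.

Bids in descending order: Buyer 5 125 points; Buyer 1 90 points; Buyer 4 75 points; Buyer 2 65 points; Buyer 3 50 points; Buyer 6 30 points.
Buyer 5 is the highest bidder, so Buyer 5 wins.
Under the second-price rule, the price is the second-highest bid: 90 points.
Surplus = 125 points − 90 points = 35 points.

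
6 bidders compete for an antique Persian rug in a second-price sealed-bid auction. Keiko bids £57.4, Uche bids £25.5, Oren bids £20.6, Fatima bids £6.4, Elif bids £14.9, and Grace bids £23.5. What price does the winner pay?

£25.5

Bids in descending order: Keiko £57.4, then Uche £25.5, then Grace £23.5, then Oren £20.6, then Elif £14.9, then Fatima £6.4.
Keiko has the highest bid, so Keiko wins.
The second-highest bid is £25.5, so that is what Keiko pays.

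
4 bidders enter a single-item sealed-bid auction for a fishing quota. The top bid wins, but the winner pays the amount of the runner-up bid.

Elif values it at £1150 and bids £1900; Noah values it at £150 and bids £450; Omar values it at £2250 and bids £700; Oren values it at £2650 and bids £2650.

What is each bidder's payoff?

Bids in descending order: Oren £2650; Elif £1900; Omar £700; Noah £450.
Oren has the top bid and wins; the price is the second-highest bid, £1900.
Oren's payoff = £2650 − £1900 = £750. All other bidders lose, so their payoff is 0.

Payoffs: Elif £0, Noah £0, Omar £0, Oren £750.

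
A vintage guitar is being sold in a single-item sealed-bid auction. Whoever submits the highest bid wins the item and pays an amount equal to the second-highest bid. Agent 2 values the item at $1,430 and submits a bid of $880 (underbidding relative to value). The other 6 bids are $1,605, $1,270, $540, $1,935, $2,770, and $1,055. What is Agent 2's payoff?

The bidder's payoff: $0.

Highest competing bid: $2,770.
Agent 2's bid $880 is not the highest, so Agent 2 loses, pays nothing, and earns zero payoff.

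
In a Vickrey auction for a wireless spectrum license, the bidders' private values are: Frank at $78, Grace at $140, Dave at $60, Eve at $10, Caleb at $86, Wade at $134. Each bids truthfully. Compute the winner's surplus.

Ranking the bids: Grace $140, then Wade $134, then Caleb $86, then Frank $78, then Dave $60, then Eve $10.
Grace wins with the top bid and pays the second-highest, $134.
Surplus = $140 − $134 = $6.

Winner's surplus: $6.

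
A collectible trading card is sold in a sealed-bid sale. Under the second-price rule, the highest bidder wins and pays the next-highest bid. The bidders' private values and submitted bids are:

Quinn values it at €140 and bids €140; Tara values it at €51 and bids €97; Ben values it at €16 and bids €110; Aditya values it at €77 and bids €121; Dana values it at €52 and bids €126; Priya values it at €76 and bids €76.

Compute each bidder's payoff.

Payoffs: Quinn €14, Tara €0, Ben €0, Aditya €0, Dana €0, Priya €0.

Ordered from highest: Quinn €140; Dana €126; Aditya €121; Ben €110; Tara €97; Priya €76.
Quinn has the top bid and wins; the price is the second-highest bid, €126.
Quinn's payoff = €140 − €126 = €14. All other bidders lose, so their payoff is 0.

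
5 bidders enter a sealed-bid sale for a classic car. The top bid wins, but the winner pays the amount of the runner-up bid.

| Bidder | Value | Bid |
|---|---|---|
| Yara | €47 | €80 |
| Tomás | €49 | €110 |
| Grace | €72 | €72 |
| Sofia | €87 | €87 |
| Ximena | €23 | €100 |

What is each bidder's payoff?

Yara €0, Tomás -€51, Grace €0, Sofia €0, Ximena €0.

Sorted high to low: Tomás €110, then Ximena €100, then Sofia €87, then Yara €80, then Grace €72.
Tomás has the top bid and wins; the price is the second-highest bid, €100.
Tomás's payoff = €49 − €100 = -€51. All other bidders lose, so their payoff is 0.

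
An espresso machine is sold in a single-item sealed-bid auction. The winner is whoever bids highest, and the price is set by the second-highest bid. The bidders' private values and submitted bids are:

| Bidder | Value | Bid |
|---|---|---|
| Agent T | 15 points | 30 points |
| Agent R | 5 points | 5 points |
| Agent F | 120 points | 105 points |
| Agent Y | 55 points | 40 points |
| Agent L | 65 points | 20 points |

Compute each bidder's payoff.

Agent T 0 points, Agent R 0 points, Agent F 80 points, Agent Y 0 points, Agent L 0 points.

Ordered from highest: Agent F 105 points; Agent Y 40 points; Agent T 30 points; Agent L 20 points; Agent R 5 points.
Agent F has the top bid and wins; the price is the second-highest bid, 40 points.
Agent F's payoff = 120 points − 40 points = 80 points. All other bidders lose, so their payoff is 0.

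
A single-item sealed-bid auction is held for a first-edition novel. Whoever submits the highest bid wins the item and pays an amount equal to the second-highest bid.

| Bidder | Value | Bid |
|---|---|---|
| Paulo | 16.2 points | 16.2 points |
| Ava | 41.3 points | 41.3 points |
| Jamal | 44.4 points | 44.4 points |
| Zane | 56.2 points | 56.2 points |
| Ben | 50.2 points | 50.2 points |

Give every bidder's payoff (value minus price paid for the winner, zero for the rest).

Paulo 0.0 points, Ava 0.0 points, Jamal 0.0 points, Zane 6.0 points, Ben 0.0 points.

Ordered from highest: Zane 56.2 points; Ben 50.2 points; Jamal 44.4 points; Ava 41.3 points; Paulo 16.2 points.
Zane has the top bid and wins; the price is the second-highest bid, 50.2 points.
Zane's payoff = 56.2 points − 50.2 points = 6.0 points. All other bidders lose, so their payoff is 0.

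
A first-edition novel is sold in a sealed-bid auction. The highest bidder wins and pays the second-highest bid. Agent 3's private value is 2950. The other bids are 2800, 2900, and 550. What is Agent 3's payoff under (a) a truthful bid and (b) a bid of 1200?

Truthful: 50; alternative: 0.

The highest competing bid is 2900.
Bidding truthfully at 2950: Agent 3 has the top bid, wins, and pays the second-highest bid 2900. Payoff = 2950 − 2900 = 50.
Bidding 1200: the top bid is 2900 (a rival), so Agent 3 loses. Payoff = 0.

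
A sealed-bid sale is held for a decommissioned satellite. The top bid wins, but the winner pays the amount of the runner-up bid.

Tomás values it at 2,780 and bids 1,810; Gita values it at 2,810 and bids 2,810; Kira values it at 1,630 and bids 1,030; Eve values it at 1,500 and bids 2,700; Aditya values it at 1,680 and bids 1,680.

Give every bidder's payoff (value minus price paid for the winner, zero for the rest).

Tomás 0, Gita 110, Kira 0, Eve 0, Aditya 0.

Bids in descending order: Gita 2,810, then Eve 2,700, then Tomás 1,810, then Aditya 1,680, then Kira 1,030.
Gita has the top bid and wins; the price is the second-highest bid, 2,700.
Gita's payoff = 2,810 − 2,700 = 110. All other bidders lose, so their payoff is 0.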